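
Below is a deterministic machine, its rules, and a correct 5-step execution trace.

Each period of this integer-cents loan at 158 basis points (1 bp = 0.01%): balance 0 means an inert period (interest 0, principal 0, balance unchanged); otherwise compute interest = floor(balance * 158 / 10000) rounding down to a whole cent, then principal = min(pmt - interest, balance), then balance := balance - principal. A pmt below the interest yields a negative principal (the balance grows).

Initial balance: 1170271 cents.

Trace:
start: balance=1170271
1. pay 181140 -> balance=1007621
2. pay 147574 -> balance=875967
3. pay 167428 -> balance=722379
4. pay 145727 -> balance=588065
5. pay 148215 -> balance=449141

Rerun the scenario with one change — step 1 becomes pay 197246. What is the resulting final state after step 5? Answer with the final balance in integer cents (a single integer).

(re-executing from step 1 with the substitution; state before step 1: balance=1170271)
1. pay 197246 -> balance=991515
2. pay 147574 -> balance=859606
3. pay 167428 -> balance=705759
4. pay 145727 -> balance=571182
5. pay 148215 -> balance=431991

431991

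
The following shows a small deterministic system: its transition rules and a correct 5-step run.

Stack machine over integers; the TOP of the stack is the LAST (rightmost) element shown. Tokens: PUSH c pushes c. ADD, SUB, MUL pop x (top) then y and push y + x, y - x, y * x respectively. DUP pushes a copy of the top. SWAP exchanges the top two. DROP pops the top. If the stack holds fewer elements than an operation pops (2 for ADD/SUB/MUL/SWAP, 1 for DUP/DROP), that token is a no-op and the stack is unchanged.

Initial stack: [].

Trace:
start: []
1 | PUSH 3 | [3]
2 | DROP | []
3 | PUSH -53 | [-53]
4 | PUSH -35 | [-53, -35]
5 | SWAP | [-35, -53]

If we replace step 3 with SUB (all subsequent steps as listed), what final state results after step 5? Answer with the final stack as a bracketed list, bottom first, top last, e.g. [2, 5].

[-35]

(re-executing from step 3 with the substitution; state before step 3: [])
3 | SUB | []
4 | PUSH -35 | [-35]
5 | SWAP | [-35]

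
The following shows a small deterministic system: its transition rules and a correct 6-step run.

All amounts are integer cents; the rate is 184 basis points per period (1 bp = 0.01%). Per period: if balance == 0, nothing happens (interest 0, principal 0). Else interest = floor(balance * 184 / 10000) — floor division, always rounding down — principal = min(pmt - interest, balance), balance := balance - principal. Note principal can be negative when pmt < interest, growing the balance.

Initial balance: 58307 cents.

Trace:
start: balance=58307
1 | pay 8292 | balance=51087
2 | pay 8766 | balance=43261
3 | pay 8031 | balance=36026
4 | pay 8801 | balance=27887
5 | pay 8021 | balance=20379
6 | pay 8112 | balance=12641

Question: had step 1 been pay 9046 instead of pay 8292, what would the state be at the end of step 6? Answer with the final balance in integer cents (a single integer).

11815

(re-executing from step 1 with the substitution; state before step 1: balance=58307)
1 | pay 9046 | balance=50333
2 | pay 8766 | balance=42493
3 | pay 8031 | balance=35243
4 | pay 8801 | balance=27090
5 | pay 8021 | balance=19567
6 | pay 8112 | balance=11815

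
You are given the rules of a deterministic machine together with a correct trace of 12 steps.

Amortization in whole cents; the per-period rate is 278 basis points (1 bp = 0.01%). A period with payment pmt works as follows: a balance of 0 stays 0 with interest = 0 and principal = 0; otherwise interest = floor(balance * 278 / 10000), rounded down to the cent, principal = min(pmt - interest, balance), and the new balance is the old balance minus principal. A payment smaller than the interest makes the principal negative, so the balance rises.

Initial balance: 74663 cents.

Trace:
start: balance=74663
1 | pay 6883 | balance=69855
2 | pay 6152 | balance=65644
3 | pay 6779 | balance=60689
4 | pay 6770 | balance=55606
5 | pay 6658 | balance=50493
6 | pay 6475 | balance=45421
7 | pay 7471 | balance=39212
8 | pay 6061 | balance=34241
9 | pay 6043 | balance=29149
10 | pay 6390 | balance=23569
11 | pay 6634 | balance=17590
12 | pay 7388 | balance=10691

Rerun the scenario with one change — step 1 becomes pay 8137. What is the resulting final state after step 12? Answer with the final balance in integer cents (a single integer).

(re-executing from step 1 with the substitution; state before step 1: balance=74663)
1 | pay 8137 | balance=68601
2 | pay 6152 | balance=64356
3 | pay 6779 | balance=59366
4 | pay 6770 | balance=54246
5 | pay 6658 | balance=49096
6 | pay 6475 | balance=43985
7 | pay 7471 | balance=37736
8 | pay 6061 | balance=32724
9 | pay 6043 | balance=27590
10 | pay 6390 | balance=21967
11 | pay 6634 | balance=15943
12 | pay 7388 | balance=8998

8998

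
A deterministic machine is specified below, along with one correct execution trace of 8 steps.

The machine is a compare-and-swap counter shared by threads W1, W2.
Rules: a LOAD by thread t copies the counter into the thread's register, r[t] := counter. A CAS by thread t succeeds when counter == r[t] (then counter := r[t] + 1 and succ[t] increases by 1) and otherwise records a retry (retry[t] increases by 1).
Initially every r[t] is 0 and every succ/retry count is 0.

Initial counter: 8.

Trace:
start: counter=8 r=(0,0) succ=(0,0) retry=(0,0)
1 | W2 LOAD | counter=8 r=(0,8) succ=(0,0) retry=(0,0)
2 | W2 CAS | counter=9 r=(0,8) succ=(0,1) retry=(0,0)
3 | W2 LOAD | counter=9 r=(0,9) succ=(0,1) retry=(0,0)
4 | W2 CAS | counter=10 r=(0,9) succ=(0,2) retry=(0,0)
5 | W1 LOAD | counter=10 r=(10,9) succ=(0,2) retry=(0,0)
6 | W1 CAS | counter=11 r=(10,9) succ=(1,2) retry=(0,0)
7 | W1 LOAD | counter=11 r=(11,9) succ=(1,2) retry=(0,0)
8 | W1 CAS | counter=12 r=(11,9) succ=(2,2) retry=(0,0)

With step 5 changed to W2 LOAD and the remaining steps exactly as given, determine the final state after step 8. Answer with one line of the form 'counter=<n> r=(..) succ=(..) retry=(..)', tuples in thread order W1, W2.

counter=11 r=(10,10) succ=(1,2) retry=(1,0)

(re-executing from step 5 with the substitution; state before step 5: counter=10 r=(0,9) succ=(0,2) retry=(0,0))
5 | W2 LOAD | counter=10 r=(0,10) succ=(0,2) retry=(0,0)
6 | W1 CAS | counter=10 r=(0,10) succ=(0,2) retry=(1,0)
7 | W1 LOAD | counter=10 r=(10,10) succ=(0,2) retry=(1,0)
8 | W1 CAS | counter=11 r=(10,10) succ=(1,2) retry=(1,0)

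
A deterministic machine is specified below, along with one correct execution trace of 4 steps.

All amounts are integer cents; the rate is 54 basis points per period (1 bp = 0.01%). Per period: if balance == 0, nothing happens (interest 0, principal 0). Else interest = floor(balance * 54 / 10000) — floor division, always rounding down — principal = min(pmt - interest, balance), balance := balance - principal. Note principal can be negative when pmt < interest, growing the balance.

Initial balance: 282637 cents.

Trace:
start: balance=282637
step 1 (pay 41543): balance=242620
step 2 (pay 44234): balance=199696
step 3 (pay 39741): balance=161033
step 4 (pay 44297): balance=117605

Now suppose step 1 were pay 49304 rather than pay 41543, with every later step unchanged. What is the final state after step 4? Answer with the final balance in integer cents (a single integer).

(re-executing from step 1 with the substitution; state before step 1: balance=282637)
step 1 (pay 49304): balance=234859
step 2 (pay 44234): balance=191893
step 3 (pay 39741): balance=153188
step 4 (pay 44297): balance=109718

109718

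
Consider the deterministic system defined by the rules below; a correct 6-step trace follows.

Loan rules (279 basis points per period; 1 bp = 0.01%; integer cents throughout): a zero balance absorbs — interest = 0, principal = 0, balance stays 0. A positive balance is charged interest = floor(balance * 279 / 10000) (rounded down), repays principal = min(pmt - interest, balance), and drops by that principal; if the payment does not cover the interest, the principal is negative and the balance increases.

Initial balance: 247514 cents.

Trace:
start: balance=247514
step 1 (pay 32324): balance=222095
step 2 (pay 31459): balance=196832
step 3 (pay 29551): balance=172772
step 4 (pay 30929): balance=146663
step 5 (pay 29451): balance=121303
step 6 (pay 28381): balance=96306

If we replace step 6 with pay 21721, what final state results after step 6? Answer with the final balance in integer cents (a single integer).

(re-executing from step 6 with the substitution; state before step 6: balance=121303)
step 6 (pay 21721): balance=102966

102966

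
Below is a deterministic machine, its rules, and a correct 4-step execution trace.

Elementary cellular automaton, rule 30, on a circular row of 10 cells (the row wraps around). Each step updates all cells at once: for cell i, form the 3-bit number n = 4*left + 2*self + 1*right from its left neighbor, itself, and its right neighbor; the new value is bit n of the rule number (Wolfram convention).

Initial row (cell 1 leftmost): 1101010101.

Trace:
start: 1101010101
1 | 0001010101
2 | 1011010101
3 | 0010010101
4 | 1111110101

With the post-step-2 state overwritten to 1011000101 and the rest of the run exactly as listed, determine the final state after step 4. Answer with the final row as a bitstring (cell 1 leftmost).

1110101001

state after step 2 := 1011000101
3 | 0010101101
4 | 1110101001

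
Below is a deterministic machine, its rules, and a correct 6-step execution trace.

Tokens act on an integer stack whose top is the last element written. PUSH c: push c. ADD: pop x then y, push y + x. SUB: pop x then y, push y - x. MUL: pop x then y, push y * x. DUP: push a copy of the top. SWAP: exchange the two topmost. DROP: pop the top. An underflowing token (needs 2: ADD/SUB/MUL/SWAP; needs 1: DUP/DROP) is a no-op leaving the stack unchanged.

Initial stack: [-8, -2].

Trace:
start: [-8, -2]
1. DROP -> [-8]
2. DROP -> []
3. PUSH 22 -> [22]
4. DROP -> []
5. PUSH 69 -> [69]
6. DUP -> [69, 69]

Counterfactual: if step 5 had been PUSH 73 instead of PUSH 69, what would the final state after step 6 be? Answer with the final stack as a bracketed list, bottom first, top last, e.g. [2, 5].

[73, 73]

(re-executing from step 5 with the substitution; state before step 5: [])
5. PUSH 73 -> [73]
6. DUP -> [73, 73]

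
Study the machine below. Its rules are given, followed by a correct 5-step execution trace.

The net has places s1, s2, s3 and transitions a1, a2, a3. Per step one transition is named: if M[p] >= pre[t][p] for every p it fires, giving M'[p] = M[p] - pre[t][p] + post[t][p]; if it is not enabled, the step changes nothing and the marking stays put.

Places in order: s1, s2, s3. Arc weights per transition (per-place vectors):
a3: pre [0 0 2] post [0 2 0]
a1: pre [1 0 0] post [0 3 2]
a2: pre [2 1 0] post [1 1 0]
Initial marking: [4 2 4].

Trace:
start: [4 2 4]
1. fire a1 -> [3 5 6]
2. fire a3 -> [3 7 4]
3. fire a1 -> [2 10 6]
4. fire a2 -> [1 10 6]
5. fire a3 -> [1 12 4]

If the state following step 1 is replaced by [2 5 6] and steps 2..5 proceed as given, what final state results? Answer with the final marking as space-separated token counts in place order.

1 12 4

state after step 1 := [2 5 6]
2. fire a3 -> [2 7 4]
3. fire a1 -> [1 10 6]
4. fire a2 -> [1 10 6]
5. fire a3 -> [1 12 4]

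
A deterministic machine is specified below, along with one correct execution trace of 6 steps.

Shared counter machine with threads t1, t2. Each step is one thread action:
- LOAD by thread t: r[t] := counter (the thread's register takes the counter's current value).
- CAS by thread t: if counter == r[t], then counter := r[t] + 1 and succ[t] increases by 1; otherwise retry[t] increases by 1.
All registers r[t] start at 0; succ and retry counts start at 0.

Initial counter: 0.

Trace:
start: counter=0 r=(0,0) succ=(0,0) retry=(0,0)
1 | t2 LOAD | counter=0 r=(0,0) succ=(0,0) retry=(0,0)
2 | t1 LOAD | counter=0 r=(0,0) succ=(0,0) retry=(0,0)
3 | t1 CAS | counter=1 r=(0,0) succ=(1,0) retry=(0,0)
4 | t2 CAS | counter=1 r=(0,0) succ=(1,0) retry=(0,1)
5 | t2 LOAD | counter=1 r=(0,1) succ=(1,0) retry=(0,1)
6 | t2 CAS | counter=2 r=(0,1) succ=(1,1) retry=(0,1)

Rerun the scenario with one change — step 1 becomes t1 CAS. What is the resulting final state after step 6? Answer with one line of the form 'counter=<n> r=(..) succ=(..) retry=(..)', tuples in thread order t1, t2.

counter=3 r=(1,2) succ=(2,1) retry=(0,1)

(re-executing from step 1 with the substitution; state before step 1: counter=0 r=(0,0) succ=(0,0) retry=(0,0))
1 | t1 CAS | counter=1 r=(0,0) succ=(1,0) retry=(0,0)
2 | t1 LOAD | counter=1 r=(1,0) succ=(1,0) retry=(0,0)
3 | t1 CAS | counter=2 r=(1,0) succ=(2,0) retry=(0,0)
4 | t2 CAS | counter=2 r=(1,0) succ=(2,0) retry=(0,1)
5 | t2 LOAD | counter=2 r=(1,2) succ=(2,0) retry=(0,1)
6 | t2 CAS | counter=3 r=(1,2) succ=(2,1) retry=(0,1)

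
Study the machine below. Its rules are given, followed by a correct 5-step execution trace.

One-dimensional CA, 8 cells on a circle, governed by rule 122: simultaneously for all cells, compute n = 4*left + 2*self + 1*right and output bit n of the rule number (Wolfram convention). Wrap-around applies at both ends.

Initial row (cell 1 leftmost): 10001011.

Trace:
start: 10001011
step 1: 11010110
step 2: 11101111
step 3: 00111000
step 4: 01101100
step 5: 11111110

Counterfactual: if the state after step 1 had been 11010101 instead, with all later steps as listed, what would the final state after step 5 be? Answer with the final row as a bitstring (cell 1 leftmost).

state after step 1 := 11010101
step 2: 01101011
step 3: 11110111
step 4: 00011100
step 5: 00110110

00110110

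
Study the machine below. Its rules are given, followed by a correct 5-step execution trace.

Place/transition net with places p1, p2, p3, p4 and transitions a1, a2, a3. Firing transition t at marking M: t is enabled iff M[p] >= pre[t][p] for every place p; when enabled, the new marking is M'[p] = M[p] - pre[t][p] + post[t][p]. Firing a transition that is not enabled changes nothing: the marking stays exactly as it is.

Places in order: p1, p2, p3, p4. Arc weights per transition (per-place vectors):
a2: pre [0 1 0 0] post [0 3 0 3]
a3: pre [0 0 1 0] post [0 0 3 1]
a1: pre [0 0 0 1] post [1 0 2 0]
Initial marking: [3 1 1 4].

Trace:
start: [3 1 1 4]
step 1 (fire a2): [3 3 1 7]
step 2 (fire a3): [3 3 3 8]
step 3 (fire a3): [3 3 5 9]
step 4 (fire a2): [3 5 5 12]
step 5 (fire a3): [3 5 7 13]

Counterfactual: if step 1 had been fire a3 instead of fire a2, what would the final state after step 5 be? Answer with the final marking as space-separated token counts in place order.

3 3 9 11

(re-executing from step 1 with the substitution; state before step 1: [3 1 1 4])
step 1 (fire a3): [3 1 3 5]
step 2 (fire a3): [3 1 5 6]
step 3 (fire a3): [3 1 7 7]
step 4 (fire a2): [3 3 7 10]
step 5 (fire a3): [3 3 9 11]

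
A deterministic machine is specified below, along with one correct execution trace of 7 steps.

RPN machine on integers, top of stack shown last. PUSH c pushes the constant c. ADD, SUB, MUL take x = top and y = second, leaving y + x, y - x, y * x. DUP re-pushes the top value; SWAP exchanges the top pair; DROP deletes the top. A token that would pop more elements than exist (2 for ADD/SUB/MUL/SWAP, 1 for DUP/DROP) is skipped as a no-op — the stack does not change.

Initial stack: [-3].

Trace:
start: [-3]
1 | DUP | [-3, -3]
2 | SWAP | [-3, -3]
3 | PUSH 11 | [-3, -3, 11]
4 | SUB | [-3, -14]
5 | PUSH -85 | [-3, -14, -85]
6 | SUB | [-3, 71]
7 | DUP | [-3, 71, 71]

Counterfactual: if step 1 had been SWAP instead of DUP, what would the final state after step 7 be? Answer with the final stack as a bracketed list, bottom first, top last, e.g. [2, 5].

(re-executing from step 1 with the substitution; state before step 1: [-3])
1 | SWAP | [-3]
2 | SWAP | [-3]
3 | PUSH 11 | [-3, 11]
4 | SUB | [-14]
5 | PUSH -85 | [-14, -85]
6 | SUB | [71]
7 | DUP | [71, 71]

[71, 71]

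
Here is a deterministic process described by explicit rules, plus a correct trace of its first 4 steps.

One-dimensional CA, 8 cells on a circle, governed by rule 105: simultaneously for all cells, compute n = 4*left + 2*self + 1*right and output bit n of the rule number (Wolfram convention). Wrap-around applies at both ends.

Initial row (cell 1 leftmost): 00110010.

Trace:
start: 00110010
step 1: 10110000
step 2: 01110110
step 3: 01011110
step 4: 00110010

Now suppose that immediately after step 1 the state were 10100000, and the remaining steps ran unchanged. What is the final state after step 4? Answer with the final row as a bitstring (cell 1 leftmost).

11100100

state after step 1 := 10100000
step 2: 01001110
step 3: 00001010
step 4: 11100100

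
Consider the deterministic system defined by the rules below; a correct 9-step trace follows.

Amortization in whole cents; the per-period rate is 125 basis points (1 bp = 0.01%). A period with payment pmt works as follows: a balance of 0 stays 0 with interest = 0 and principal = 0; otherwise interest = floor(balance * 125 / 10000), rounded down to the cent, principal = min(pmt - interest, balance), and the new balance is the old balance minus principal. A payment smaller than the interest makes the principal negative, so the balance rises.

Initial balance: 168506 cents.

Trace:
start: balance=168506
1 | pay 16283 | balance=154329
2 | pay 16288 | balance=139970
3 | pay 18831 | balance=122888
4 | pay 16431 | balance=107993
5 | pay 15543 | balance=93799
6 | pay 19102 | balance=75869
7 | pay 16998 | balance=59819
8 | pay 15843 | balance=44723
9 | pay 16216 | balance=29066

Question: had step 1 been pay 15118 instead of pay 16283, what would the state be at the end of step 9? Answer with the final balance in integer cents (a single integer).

30352

(re-executing from step 1 with the substitution; state before step 1: balance=168506)
1 | pay 15118 | balance=155494
2 | pay 16288 | balance=141149
3 | pay 18831 | balance=124082
4 | pay 16431 | balance=109202
5 | pay 15543 | balance=95024
6 | pay 19102 | balance=77109
7 | pay 16998 | balance=61074
8 | pay 15843 | balance=45994
9 | pay 16216 | balance=30352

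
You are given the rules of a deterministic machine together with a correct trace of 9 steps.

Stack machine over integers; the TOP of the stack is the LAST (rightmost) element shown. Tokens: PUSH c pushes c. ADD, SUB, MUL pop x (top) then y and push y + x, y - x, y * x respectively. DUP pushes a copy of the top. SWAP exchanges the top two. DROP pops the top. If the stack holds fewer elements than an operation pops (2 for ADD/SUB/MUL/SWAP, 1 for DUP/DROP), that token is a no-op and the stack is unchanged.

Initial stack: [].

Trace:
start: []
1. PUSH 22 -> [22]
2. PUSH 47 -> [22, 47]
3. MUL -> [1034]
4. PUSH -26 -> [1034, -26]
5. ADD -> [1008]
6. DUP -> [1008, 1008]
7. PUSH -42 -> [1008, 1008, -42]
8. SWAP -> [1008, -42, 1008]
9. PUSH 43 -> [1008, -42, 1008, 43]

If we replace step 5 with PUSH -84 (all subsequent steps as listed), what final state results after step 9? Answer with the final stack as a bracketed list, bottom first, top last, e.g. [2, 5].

(re-executing from step 5 with the substitution; state before step 5: [1034, -26])
5. PUSH -84 -> [1034, -26, -84]
6. DUP -> [1034, -26, -84, -84]
7. PUSH -42 -> [1034, -26, -84, -84, -42]
8. SWAP -> [1034, -26, -84, -42, -84]
9. PUSH 43 -> [1034, -26, -84, -42, -84, 43]

[1034, -26, -84, -42, -84, 43]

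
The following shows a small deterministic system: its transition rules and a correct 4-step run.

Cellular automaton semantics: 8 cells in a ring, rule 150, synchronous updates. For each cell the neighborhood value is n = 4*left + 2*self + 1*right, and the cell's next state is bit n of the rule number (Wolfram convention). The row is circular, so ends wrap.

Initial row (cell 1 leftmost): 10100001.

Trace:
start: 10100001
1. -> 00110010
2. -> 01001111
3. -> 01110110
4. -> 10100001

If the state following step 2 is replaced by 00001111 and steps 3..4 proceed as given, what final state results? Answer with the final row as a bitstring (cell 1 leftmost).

11110000

state after step 2 := 00001111
3. -> 10010110
4. -> 11110000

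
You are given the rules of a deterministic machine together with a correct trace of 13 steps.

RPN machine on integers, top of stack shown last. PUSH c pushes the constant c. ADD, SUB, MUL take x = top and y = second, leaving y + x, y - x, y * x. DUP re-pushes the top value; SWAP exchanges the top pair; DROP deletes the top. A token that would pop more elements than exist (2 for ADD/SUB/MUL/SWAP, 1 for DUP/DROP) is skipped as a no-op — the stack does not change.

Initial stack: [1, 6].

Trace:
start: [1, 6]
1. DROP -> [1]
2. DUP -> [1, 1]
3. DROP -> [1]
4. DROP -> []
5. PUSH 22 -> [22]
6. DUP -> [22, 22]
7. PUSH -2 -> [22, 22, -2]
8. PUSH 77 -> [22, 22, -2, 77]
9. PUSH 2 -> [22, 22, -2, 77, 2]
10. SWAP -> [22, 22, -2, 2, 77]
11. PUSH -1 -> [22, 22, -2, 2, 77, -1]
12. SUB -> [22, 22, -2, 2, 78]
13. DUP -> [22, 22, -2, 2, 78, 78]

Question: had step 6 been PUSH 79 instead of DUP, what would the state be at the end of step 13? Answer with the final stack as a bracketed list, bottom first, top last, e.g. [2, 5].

(re-executing from step 6 with the substitution; state before step 6: [22])
6. PUSH 79 -> [22, 79]
7. PUSH -2 -> [22, 79, -2]
8. PUSH 77 -> [22, 79, -2, 77]
9. PUSH 2 -> [22, 79, -2, 77, 2]
10. SWAP -> [22, 79, -2, 2, 77]
11. PUSH -1 -> [22, 79, -2, 2, 77, -1]
12. SUB -> [22, 79, -2, 2, 78]
13. DUP -> [22, 79, -2, 2, 78, 78]

[22, 79, -2, 2, 78, 78]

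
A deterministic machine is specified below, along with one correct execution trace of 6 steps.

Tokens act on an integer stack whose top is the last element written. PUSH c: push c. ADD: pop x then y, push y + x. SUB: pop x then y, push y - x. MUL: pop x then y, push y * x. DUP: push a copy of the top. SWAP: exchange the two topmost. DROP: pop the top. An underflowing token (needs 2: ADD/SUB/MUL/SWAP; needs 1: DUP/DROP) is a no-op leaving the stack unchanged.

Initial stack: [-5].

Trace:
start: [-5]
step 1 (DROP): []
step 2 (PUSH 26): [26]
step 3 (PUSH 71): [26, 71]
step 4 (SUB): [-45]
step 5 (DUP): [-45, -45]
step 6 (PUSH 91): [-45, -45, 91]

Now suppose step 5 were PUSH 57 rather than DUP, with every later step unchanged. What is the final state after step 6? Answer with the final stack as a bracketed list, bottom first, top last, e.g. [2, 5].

(re-executing from step 5 with the substitution; state before step 5: [-45])
step 5 (PUSH 57): [-45, 57]
step 6 (PUSH 91): [-45, 57, 91]

[-45, 57, 91]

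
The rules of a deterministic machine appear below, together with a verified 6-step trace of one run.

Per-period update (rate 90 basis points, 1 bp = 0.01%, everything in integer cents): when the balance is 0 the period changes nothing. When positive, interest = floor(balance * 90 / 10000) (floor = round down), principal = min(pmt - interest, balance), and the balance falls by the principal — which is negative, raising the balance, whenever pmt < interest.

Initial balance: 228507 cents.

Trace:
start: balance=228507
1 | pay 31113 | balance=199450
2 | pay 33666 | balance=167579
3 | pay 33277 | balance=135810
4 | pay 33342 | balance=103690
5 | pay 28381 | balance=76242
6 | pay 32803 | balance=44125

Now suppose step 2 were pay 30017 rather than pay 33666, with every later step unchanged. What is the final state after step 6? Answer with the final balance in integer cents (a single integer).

47906

(re-executing from step 2 with the substitution; state before step 2: balance=199450)
2 | pay 30017 | balance=171228
3 | pay 33277 | balance=139492
4 | pay 33342 | balance=107405
5 | pay 28381 | balance=79990
6 | pay 32803 | balance=47906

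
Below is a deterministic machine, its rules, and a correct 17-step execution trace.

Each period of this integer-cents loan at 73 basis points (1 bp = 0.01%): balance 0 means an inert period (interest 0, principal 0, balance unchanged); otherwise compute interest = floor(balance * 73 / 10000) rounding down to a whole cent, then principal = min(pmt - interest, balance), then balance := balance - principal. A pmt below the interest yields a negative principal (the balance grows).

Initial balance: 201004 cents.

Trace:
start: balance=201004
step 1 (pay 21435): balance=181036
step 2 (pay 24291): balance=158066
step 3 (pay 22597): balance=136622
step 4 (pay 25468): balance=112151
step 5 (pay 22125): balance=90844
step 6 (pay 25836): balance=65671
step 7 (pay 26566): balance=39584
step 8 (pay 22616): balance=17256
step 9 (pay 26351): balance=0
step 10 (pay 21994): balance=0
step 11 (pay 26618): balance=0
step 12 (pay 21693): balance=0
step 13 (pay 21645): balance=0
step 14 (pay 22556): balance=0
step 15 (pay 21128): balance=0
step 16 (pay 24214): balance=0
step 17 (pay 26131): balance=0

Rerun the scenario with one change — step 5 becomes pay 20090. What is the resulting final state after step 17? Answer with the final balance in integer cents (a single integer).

0

(re-executing from step 5 with the substitution; state before step 5: balance=112151)
step 5 (pay 20090): balance=92879
step 6 (pay 25836): balance=67721
step 7 (pay 26566): balance=41649
step 8 (pay 22616): balance=19337
step 9 (pay 26351): balance=0
step 10 (pay 21994): balance=0
step 11 (pay 26618): balance=0
step 12 (pay 21693): balance=0
step 13 (pay 21645): balance=0
step 14 (pay 22556): balance=0
step 15 (pay 21128): balance=0
step 16 (pay 24214): balance=0
step 17 (pay 26131): balance=0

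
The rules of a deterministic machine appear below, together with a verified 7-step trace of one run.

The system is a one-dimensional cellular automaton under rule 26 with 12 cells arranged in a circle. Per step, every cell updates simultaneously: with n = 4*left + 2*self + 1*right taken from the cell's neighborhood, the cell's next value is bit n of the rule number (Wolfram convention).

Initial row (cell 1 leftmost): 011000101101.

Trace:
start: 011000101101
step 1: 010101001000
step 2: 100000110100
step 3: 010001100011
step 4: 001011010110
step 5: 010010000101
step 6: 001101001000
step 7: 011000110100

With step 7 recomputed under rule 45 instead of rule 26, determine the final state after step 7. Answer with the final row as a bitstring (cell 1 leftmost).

101011001011

(re-executing step 7 under rule 45; state before step 7: 001101001000)
step 7: 101011001011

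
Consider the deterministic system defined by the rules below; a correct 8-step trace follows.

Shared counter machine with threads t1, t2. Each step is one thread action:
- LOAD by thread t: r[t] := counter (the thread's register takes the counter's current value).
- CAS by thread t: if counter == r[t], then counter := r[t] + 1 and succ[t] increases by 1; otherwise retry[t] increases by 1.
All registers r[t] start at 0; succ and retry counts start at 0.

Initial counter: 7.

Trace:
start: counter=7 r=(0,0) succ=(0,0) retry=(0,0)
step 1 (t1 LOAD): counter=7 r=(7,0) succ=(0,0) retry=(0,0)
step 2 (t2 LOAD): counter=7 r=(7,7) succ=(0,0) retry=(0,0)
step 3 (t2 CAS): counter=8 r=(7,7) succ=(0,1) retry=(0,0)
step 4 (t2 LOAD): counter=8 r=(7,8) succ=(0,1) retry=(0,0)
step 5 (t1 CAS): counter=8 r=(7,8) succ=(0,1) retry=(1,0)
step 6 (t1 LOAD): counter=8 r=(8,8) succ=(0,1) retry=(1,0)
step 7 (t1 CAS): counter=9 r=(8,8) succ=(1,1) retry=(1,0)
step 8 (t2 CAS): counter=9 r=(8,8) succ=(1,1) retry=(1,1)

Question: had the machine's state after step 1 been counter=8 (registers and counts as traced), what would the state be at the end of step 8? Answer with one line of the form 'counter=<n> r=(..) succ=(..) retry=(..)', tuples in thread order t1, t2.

counter=10 r=(9,9) succ=(1,1) retry=(1,1)

state after step 1 := counter=8 r=(7,0) succ=(0,0) retry=(0,0)
step 2 (t2 LOAD): counter=8 r=(7,8) succ=(0,0) retry=(0,0)
step 3 (t2 CAS): counter=9 r=(7,8) succ=(0,1) retry=(0,0)
step 4 (t2 LOAD): counter=9 r=(7,9) succ=(0,1) retry=(0,0)
step 5 (t1 CAS): counter=9 r=(7,9) succ=(0,1) retry=(1,0)
step 6 (t1 LOAD): counter=9 r=(9,9) succ=(0,1) retry=(1,0)
step 7 (t1 CAS): counter=10 r=(9,9) succ=(1,1) retry=(1,0)
step 8 (t2 CAS): counter=10 r=(9,9) succ=(1,1) retry=(1,1)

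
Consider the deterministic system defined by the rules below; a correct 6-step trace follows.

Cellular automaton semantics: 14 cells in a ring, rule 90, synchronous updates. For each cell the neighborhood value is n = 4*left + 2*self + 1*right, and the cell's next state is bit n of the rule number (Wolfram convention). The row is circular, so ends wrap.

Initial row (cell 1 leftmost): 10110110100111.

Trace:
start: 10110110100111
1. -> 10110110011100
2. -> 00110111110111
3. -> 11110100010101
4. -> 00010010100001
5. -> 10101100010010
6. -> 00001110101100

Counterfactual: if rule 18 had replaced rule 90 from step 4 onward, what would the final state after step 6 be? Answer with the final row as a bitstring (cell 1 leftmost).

00001010101000

(re-executing steps 4..6 under rule 18; state before step 4: 11110100010101)
4. -> 00000010100000
5. -> 00000100010000
6. -> 00001010101000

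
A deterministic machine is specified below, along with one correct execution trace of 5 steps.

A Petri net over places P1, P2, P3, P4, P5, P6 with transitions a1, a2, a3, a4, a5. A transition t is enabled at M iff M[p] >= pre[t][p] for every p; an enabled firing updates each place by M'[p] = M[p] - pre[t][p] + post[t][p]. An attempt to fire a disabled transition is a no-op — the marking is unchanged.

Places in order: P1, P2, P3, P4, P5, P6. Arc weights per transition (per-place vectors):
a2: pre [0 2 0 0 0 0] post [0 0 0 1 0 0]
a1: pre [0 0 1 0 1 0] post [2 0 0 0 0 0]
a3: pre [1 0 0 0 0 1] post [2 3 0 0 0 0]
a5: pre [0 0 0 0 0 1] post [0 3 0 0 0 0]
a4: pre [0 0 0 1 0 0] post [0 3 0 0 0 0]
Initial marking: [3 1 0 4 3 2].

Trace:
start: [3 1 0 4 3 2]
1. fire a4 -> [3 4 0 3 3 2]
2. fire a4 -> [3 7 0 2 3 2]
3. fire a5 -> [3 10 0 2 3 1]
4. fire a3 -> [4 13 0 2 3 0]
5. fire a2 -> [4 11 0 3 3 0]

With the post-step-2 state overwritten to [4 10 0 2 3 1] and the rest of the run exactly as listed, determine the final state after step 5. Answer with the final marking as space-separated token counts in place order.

state after step 2 := [4 10 0 2 3 1]
3. fire a5 -> [4 13 0 2 3 0]
4. fire a3 -> [4 13 0 2 3 0]
5. fire a2 -> [4 11 0 3 3 0]

4 11 0 3 3 0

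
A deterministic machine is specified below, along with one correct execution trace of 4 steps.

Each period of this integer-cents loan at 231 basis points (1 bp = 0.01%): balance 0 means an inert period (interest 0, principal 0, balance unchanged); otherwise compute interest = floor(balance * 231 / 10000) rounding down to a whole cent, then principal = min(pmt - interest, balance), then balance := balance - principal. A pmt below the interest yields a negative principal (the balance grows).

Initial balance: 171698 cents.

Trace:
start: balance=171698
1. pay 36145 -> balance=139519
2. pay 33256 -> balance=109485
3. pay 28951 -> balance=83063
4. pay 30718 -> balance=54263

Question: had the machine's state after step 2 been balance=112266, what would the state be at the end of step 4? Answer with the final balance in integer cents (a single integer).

state after step 2 := balance=112266
3. pay 28951 -> balance=85908
4. pay 30718 -> balance=57174

57174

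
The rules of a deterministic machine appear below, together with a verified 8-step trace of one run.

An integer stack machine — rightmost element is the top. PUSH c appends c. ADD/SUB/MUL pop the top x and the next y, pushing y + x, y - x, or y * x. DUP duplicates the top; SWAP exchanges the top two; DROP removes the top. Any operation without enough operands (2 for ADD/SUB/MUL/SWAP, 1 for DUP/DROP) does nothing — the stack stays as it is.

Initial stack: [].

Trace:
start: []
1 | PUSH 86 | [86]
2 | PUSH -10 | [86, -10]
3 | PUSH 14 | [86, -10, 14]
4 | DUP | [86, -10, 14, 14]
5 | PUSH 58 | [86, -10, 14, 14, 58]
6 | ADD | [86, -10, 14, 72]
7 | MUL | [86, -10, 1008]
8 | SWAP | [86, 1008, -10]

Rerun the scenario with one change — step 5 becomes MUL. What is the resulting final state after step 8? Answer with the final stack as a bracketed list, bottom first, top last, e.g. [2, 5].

(re-executing from step 5 with the substitution; state before step 5: [86, -10, 14, 14])
5 | MUL | [86, -10, 196]
6 | ADD | [86, 186]
7 | MUL | [15996]
8 | SWAP | [15996]

[15996]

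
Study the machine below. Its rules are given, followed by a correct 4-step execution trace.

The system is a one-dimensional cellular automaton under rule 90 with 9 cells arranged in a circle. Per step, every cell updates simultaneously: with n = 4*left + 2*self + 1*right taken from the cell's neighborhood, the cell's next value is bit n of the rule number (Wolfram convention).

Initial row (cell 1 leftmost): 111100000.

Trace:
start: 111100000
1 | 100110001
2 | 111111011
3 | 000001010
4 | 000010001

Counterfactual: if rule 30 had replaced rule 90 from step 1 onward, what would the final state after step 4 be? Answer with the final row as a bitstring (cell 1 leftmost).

(re-executing steps 1..4 under rule 30; state before step 1: 111100000)
1 | 100010001
2 | 010111011
3 | 010100010
4 | 110110111

110110111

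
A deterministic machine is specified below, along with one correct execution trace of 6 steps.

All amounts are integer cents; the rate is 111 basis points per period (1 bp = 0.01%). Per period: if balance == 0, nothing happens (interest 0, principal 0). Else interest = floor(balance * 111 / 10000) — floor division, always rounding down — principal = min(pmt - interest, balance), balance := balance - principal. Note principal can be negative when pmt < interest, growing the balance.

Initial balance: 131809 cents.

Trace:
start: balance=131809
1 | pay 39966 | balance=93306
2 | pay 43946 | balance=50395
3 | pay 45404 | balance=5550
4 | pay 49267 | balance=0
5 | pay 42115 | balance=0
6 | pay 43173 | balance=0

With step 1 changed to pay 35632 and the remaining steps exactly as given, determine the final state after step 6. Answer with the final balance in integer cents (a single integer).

0

(re-executing from step 1 with the substitution; state before step 1: balance=131809)
1 | pay 35632 | balance=97640
2 | pay 43946 | balance=54777
3 | pay 45404 | balance=9981
4 | pay 49267 | balance=0
5 | pay 42115 | balance=0
6 | pay 43173 | balance=0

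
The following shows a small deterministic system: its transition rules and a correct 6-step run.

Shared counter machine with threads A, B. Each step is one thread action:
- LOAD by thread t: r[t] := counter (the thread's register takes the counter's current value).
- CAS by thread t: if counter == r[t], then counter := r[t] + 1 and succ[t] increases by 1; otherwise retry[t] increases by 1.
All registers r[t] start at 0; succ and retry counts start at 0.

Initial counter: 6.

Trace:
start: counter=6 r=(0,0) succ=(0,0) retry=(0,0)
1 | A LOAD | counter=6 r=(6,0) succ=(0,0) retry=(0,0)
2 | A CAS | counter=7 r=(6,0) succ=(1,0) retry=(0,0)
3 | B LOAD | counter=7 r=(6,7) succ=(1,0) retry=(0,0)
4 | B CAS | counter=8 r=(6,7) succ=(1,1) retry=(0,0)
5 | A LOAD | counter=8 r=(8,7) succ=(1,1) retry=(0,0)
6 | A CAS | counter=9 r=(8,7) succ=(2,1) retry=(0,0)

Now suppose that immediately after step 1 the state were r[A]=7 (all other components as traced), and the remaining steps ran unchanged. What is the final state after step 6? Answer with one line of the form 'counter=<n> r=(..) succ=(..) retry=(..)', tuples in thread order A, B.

counter=8 r=(7,6) succ=(1,1) retry=(1,0)

state after step 1 := counter=6 r=(7,0) succ=(0,0) retry=(0,0)
2 | A CAS | counter=6 r=(7,0) succ=(0,0) retry=(1,0)
3 | B LOAD | counter=6 r=(7,6) succ=(0,0) retry=(1,0)
4 | B CAS | counter=7 r=(7,6) succ=(0,1) retry=(1,0)
5 | A LOAD | counter=7 r=(7,6) succ=(0,1) retry=(1,0)
6 | A CAS | counter=8 r=(7,6) succ=(1,1) retry=(1,0)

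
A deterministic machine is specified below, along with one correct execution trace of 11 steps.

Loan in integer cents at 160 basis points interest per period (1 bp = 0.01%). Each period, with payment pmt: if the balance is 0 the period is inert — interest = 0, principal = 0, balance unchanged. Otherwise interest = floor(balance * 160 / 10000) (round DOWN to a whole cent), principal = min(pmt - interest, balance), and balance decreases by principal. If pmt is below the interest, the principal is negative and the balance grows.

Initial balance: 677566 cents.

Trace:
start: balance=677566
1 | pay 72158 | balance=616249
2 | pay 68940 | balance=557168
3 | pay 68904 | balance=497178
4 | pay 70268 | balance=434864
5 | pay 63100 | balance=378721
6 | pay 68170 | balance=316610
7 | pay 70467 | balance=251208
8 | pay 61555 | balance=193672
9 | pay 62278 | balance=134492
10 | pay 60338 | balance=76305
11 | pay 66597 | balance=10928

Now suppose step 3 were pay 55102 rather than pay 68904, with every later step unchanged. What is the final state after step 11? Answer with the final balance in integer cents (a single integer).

(re-executing from step 3 with the substitution; state before step 3: balance=557168)
3 | pay 55102 | balance=510980
4 | pay 70268 | balance=448887
5 | pay 63100 | balance=392969
6 | pay 68170 | balance=331086
7 | pay 70467 | balance=265916
8 | pay 61555 | balance=208615
9 | pay 62278 | balance=149674
10 | pay 60338 | balance=91730
11 | pay 66597 | balance=26600

26600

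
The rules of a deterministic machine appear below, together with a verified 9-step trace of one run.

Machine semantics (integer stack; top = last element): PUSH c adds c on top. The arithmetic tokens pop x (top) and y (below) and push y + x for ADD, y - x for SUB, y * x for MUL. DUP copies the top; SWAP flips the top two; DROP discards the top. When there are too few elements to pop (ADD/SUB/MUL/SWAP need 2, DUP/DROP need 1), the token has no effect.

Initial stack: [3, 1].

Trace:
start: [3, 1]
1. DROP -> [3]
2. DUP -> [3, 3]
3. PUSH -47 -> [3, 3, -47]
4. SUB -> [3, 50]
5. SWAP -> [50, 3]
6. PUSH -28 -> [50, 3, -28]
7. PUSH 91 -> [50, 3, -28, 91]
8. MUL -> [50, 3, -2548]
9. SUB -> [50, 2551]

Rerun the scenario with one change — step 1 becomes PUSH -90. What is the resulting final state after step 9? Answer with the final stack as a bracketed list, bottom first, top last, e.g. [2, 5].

[3, 1, -43, 2458]

(re-executing from step 1 with the substitution; state before step 1: [3, 1])
1. PUSH -90 -> [3, 1, -90]
2. DUP -> [3, 1, -90, -90]
3. PUSH -47 -> [3, 1, -90, -90, -47]
4. SUB -> [3, 1, -90, -43]
5. SWAP -> [3, 1, -43, -90]
6. PUSH -28 -> [3, 1, -43, -90, -28]
7. PUSH 91 -> [3, 1, -43, -90, -28, 91]
8. MUL -> [3, 1, -43, -90, -2548]
9. SUB -> [3, 1, -43, 2458]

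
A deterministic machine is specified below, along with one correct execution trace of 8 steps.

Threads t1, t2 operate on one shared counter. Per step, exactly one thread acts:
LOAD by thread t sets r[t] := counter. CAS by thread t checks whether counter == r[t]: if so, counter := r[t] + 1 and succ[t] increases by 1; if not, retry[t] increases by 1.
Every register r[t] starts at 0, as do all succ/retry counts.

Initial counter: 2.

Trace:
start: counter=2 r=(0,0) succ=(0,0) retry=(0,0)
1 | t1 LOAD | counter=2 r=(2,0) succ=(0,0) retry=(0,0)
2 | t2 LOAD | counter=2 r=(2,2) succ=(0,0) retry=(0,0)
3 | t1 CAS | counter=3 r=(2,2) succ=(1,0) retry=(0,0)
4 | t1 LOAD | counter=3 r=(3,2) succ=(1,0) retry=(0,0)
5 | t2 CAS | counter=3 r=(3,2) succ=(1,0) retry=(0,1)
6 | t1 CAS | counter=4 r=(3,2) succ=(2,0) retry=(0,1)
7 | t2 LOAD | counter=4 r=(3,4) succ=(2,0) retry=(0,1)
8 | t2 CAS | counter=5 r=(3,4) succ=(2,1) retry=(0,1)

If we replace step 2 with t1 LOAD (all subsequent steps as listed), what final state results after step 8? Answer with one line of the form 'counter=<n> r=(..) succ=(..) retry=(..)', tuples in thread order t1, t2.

counter=5 r=(3,4) succ=(2,1) retry=(0,1)

(re-executing from step 2 with the substitution; state before step 2: counter=2 r=(2,0) succ=(0,0) retry=(0,0))
2 | t1 LOAD | counter=2 r=(2,0) succ=(0,0) retry=(0,0)
3 | t1 CAS | counter=3 r=(2,0) succ=(1,0) retry=(0,0)
4 | t1 LOAD | counter=3 r=(3,0) succ=(1,0) retry=(0,0)
5 | t2 CAS | counter=3 r=(3,0) succ=(1,0) retry=(0,1)
6 | t1 CAS | counter=4 r=(3,0) succ=(2,0) retry=(0,1)
7 | t2 LOAD | counter=4 r=(3,4) succ=(2,0) retry=(0,1)
8 | t2 CAS | counter=5 r=(3,4) succ=(2,1) retry=(0,1)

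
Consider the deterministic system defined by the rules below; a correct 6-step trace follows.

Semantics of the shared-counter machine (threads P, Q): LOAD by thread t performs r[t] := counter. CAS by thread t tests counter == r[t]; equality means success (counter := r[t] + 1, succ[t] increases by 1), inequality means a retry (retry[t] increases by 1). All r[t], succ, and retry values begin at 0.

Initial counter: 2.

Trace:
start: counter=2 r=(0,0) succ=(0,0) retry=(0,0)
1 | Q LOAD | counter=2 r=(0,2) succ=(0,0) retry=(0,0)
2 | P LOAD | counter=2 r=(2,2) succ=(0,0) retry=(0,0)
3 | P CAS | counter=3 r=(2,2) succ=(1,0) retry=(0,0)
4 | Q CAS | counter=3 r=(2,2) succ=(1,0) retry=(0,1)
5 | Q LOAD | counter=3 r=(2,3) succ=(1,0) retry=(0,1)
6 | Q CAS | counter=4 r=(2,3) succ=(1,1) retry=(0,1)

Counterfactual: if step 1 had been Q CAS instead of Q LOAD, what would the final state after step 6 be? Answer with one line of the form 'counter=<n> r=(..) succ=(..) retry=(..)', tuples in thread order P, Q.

counter=4 r=(2,3) succ=(1,1) retry=(0,2)

(re-executing from step 1 with the substitution; state before step 1: counter=2 r=(0,0) succ=(0,0) retry=(0,0))
1 | Q CAS | counter=2 r=(0,0) succ=(0,0) retry=(0,1)
2 | P LOAD | counter=2 r=(2,0) succ=(0,0) retry=(0,1)
3 | P CAS | counter=3 r=(2,0) succ=(1,0) retry=(0,1)
4 | Q CAS | counter=3 r=(2,0) succ=(1,0) retry=(0,2)
5 | Q LOAD | counter=3 r=(2,3) succ=(1,0) retry=(0,2)
6 | Q CAS | counter=4 r=(2,3) succ=(1,1) retry=(0,2)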